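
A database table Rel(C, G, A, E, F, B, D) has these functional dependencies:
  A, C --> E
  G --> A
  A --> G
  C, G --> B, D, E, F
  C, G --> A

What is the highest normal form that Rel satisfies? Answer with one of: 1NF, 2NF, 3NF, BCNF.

3NF

Candidate keys: {A, C}, {C, G}. Prime attributes: {A, C, G}.
G --> A breaks BCNF: {G}⁺ = {A, G}, so {G} is not a superkey.
Its right-hand attributes {A} are all prime, as are those of every other non-superkey FD — the relation is in 3NF.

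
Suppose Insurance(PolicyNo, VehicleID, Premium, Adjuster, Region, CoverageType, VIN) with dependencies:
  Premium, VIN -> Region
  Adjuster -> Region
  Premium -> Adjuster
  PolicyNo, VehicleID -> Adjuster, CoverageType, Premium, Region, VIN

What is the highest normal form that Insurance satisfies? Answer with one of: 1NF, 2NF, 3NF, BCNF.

Candidate key: {PolicyNo, VehicleID}. Prime attributes: {PolicyNo, VehicleID}.
Premium, VIN -> Region breaks BCNF: {Premium, VIN}⁺ = {Adjuster, Premium, Region, VIN}, so {Premium, VIN} is not a superkey.
Premium, VIN -> Region has non-prime {Region} on the right and a non-superkey on the left, so 3NF fails.
No non-prime attribute depends on a proper subset of any candidate key, so 2NF holds.

2NF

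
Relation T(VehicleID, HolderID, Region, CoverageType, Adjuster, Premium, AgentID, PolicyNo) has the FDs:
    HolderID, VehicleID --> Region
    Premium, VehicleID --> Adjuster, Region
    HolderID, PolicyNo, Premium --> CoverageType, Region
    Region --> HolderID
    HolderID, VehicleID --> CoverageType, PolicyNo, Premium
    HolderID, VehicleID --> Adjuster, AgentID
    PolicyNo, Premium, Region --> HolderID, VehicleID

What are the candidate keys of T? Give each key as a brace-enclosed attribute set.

{HolderID, PolicyNo, Premium}, {HolderID, VehicleID}, {PolicyNo, Premium, Region}, {Premium, VehicleID}, {Region, VehicleID}

Closure of {HolderID, VehicleID} is {Adjuster, AgentID, CoverageType, HolderID, PolicyNo, Premium, Region, VehicleID}, the whole schema; {HolderID, VehicleID} is a candidate key.
Closure of {Premium, VehicleID} is {Adjuster, AgentID, CoverageType, HolderID, PolicyNo, Premium, Region, VehicleID}, the whole schema; {Premium, VehicleID} is a candidate key.
Closure of {Region, VehicleID} is {Adjuster, AgentID, CoverageType, HolderID, PolicyNo, Premium, Region, VehicleID}, the whole schema; {Region, VehicleID} is a candidate key.
Closure of {HolderID, PolicyNo, Premium} is {Adjuster, AgentID, CoverageType, HolderID, PolicyNo, Premium, Region, VehicleID}, the whole schema; {HolderID, PolicyNo, Premium} is a candidate key.
Closure of {PolicyNo, Premium, Region} is {Adjuster, AgentID, CoverageType, HolderID, PolicyNo, Premium, Region, VehicleID}, the whole schema; {PolicyNo, Premium, Region} is a candidate key.
Any other superkey properly contains one of these, so there are no further candidate keys.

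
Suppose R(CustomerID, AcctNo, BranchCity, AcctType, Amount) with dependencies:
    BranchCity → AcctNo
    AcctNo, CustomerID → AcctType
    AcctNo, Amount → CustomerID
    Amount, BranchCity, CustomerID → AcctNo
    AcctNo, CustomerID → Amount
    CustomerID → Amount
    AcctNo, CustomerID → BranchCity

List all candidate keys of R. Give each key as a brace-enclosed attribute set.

{AcctNo, Amount}⁺ = {AcctNo, AcctType, Amount, BranchCity, CustomerID} — all of the relation — so {AcctNo, Amount} is a candidate key.
{AcctNo, CustomerID}⁺ = {AcctNo, AcctType, Amount, BranchCity, CustomerID} — all of the relation — so {AcctNo, CustomerID} is a candidate key.
{Amount, BranchCity}⁺ = {AcctNo, AcctType, Amount, BranchCity, CustomerID} — all of the relation — so {Amount, BranchCity} is a candidate key.
{BranchCity, CustomerID}⁺ = {AcctNo, AcctType, Amount, BranchCity, CustomerID} — all of the relation — so {BranchCity, CustomerID} is a candidate key.
No proper subset of any of these is a key, and no other minimal superkey exists.

{AcctNo, Amount}, {AcctNo, CustomerID}, {Amount, BranchCity}, {BranchCity, CustomerID}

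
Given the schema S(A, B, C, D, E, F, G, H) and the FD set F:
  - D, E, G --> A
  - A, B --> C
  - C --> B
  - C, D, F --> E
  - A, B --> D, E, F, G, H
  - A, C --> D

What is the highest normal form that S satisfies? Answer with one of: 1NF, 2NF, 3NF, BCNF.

3NF

Candidate keys: {A, B}, {A, C}, {B, D, E, G}, {C, D, E, G}, {C, D, F, G}. Prime attributes: {A, B, C, D, E, F, G}.
D, E, G --> A breaks BCNF: {D, E, G}⁺ = {A, D, E, G}, so {D, E, G} is not a superkey.
But every attribute on its right side ({A}) is prime, and the same holds for every other non-superkey FD, so 3NF still holds.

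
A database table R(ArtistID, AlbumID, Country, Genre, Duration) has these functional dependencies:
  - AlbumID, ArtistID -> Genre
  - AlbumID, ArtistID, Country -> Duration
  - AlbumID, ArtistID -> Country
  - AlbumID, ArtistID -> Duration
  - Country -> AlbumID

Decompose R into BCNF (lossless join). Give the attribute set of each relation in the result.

Candidate keys of the original relation: {AlbumID, ArtistID}, {ArtistID, Country}.
Within {AlbumID, ArtistID, Country, Duration, Genre}: {Country}⁺ ∩ {AlbumID, ArtistID, Country, Duration, Genre} = {AlbumID, Country}, not the whole set, so Country -> AlbumID violates BCNF; decompose into {AlbumID, Country} and {ArtistID, Country, Duration, Genre}.
{AlbumID, Country} is in BCNF.
{ArtistID, Country, Duration, Genre} is in BCNF.

{AlbumID, Country}; {ArtistID, Country, Duration, Genre}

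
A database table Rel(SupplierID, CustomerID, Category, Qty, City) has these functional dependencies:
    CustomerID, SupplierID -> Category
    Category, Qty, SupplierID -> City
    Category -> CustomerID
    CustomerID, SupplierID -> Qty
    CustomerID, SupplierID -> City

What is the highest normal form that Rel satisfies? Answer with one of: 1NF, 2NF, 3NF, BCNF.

3NF

Candidate keys: {Category, SupplierID}, {CustomerID, SupplierID}. Prime attributes: {Category, CustomerID, SupplierID}.
Category -> CustomerID breaks BCNF: {Category}⁺ = {Category, CustomerID}, so {Category} is not a superkey.
But every attribute on its right side ({CustomerID}) is prime, and the same holds for every other non-superkey FD, so 3NF still holds.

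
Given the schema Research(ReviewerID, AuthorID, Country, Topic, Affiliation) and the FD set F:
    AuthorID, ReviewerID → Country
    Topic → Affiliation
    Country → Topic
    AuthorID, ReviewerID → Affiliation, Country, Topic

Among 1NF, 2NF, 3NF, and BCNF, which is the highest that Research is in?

2NF

Candidate key: {AuthorID, ReviewerID}. Prime attributes: {AuthorID, ReviewerID}.
Topic → Affiliation: {Topic}⁺ = {Affiliation, Topic}, which is not all of the attributes, so the left side is not a superkey — BCNF is violated.
Because {Affiliation} is non-prime and the left side of Topic → Affiliation is not a superkey, the relation is not in 3NF.
Checking every proper subset of each key, none determines a non-prime attribute — 2NF is satisfied.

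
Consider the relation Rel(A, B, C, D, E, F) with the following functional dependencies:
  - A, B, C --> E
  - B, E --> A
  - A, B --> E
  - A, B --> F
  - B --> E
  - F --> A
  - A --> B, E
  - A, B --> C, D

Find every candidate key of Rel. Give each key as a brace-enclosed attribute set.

{A}, {B}, {F}

{A}⁺ = {A, B, C, D, E, F}, which is every attribute, so {A} is a candidate key.
{B}⁺ = {A, B, C, D, E, F}, which is every attribute, so {B} is a candidate key.
{F}⁺ = {A, B, C, D, E, F}, which is every attribute, so {F} is a candidate key.
Any other superkey properly contains one of these, so there are no further candidate keys.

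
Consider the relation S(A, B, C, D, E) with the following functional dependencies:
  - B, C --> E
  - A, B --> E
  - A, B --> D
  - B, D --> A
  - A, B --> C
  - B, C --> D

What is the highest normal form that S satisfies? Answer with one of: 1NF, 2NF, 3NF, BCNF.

Candidate keys: {A, B}, {B, C}, {B, D}. Prime attributes: {A, B, C, D}.
The left-hand side of every FD is a superkey, so BCNF is satisfied.

BCNF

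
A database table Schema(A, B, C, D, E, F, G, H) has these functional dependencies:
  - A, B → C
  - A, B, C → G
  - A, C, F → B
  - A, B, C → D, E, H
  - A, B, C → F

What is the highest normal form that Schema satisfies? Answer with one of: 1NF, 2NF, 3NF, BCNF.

Candidate keys: {A, B}, {A, C, F}. Prime attributes: {A, B, C, F}.
The left-hand side of every FD is a superkey, so BCNF is satisfied.

BCNF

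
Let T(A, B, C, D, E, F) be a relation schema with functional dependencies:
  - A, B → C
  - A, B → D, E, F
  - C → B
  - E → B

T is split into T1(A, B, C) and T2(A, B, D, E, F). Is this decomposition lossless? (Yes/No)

Common attributes: {A, B}; their closure is {A, B, C, D, E, F}.
Since T1 ⊆ {A, B, C, D, E, F}, the intersection is a superkey of T1; the decomposition is lossless.

Yes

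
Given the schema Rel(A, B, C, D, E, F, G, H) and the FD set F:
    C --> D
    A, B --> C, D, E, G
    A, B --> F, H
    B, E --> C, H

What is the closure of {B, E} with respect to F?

{B, C, D, E, H}

Start with {B, E}.
B, E --> C, H applies; add {C, H} → now {B, C, E, H}.
C --> D applies; add {D} → now {B, C, D, E, H}.
No further FD applies.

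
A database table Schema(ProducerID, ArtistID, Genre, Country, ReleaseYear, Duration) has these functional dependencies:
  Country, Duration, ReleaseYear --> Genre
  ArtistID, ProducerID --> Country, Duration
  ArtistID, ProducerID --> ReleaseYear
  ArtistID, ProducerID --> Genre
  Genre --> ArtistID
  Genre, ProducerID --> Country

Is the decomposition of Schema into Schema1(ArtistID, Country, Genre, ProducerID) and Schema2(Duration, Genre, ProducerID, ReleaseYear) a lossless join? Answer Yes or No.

Yes

The shared attributes are {Genre, ProducerID} and {Genre, ProducerID}⁺ = {ArtistID, Country, Duration, Genre, ProducerID, ReleaseYear}.
Schema1 is contained in that closure, so Schema1 ∩ Schema2 --> Schema1 holds and the join is lossless.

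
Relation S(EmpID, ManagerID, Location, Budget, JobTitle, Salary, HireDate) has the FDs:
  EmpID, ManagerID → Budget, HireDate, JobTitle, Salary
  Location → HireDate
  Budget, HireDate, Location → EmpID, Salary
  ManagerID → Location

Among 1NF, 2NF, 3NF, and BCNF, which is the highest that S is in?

Candidate keys: {Budget, ManagerID}, {EmpID, ManagerID}. Prime attributes: {Budget, EmpID, ManagerID}.
Location → HireDate breaks BCNF: {Location}⁺ = {HireDate, Location}, so {Location} is not a superkey.
Location → HireDate determines the non-prime attribute {HireDate} from a non-superkey — 3NF is violated.
The proper key subset {ManagerID} of {Budget, ManagerID} determines non-prime {HireDate, Location}, so the relation is not even in 2NF.

1NF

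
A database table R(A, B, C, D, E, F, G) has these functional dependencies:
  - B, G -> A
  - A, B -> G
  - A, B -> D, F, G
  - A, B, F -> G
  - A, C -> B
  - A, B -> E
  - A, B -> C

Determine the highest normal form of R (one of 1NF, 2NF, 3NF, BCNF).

BCNF

Candidate keys: {A, B}, {A, C}, {B, G}. Prime attributes: {A, B, C, G}.
Every FD has a superkey on the left, so the relation is in BCNF.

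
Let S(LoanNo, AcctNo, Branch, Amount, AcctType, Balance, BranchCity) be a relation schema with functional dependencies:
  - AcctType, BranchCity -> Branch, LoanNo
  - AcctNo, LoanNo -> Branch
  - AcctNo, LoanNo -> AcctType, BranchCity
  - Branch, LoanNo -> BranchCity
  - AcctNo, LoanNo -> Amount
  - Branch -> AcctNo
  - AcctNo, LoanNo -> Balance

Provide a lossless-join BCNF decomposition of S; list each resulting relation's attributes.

Candidate keys of the original relation: {AcctNo, LoanNo}, {AcctType, BranchCity}, {Branch, LoanNo}.
In {AcctNo, AcctType, Amount, Balance, Branch, BranchCity, LoanNo}, {Branch} is not a superkey ({Branch}⁺ restricted to this set is {AcctNo, Branch}), so split on Branch -> AcctNo into {AcctNo, Branch} and {AcctType, Amount, Balance, Branch, BranchCity, LoanNo}.
{AcctNo, Branch} has no BCNF violation.
{AcctType, Amount, Balance, Branch, BranchCity, LoanNo} has no BCNF violation.

{AcctNo, Branch}; {AcctType, Amount, Balance, Branch, BranchCity, LoanNo}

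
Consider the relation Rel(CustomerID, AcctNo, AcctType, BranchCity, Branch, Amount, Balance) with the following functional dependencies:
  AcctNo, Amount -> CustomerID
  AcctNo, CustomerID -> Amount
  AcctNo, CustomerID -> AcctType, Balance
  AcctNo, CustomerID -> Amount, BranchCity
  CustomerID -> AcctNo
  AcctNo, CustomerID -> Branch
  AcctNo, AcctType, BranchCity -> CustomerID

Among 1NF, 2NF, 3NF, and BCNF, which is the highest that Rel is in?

Candidate keys: {AcctNo, AcctType, BranchCity}, {AcctNo, Amount}, {CustomerID}. Prime attributes: {AcctNo, AcctType, Amount, BranchCity, CustomerID}.
The left-hand side of every FD is a superkey, so BCNF is satisfied.

BCNF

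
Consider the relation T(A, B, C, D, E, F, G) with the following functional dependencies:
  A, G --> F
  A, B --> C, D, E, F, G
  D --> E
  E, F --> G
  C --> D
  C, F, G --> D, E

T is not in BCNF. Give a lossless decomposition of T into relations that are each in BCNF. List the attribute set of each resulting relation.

Candidate key of the original relation: {A, B}.
{A, B, C, D, E, F, G}: {A, G} determines {A, F, G} here but is not a superkey — split on A, G --> F, giving {A, F, G} and {A, B, C, D, E, G}.
{A, F, G}: every determinant is a superkey — BCNF.
{A, B, C, D, E, G}: {D} determines {D, E} here but is not a superkey — split on D --> E, giving {D, E} and {A, B, C, D, G}.
{D, E}: every determinant is a superkey — BCNF.
{A, B, C, D, G}: {C} determines {C, D} here but is not a superkey — split on C --> D, giving {C, D} and {A, B, C, G}.
{C, D}: every determinant is a superkey — BCNF.
{A, B, C, G}: every determinant is a superkey — BCNF.

{A, B, C, G}; {A, F, G}; {C, D}; {D, E}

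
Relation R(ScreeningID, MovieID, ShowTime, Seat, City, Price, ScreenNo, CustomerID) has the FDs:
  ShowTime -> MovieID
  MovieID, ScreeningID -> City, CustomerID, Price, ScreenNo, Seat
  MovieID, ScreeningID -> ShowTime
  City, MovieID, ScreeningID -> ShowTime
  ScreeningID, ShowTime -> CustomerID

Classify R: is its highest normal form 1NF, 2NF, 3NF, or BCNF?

3NF

Candidate keys: {MovieID, ScreeningID}, {ScreeningID, ShowTime}. Prime attributes: {MovieID, ScreeningID, ShowTime}.
ShowTime -> MovieID breaks BCNF: {ShowTime}⁺ = {MovieID, ShowTime}, so {ShowTime} is not a superkey.
Since {MovieID} ⊆ prime attributes and every other non-superkey FD also has a prime right side, the schema is in 3NF.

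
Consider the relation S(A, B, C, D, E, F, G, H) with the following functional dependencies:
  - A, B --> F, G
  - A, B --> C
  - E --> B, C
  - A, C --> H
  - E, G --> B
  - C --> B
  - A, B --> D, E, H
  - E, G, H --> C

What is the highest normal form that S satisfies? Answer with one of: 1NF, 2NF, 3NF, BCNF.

3NF

Candidate keys: {A, B}, {A, C}, {A, E}. Prime attributes: {A, B, C, E}.
E --> B, C breaks BCNF: {E}⁺ = {B, C, E}, so {E} is not a superkey.
Its right-hand attributes {B, C} are all prime, as are those of every other non-superkey FD — the relation is in 3NF.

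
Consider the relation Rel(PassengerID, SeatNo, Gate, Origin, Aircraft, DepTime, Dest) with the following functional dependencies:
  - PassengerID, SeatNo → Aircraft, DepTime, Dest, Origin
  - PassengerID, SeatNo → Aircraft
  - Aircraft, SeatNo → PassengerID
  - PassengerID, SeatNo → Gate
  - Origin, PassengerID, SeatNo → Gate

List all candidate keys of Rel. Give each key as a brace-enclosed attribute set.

Attributes never on any right-hand side: {SeatNo} — every candidate key must contain it.
Closure of {Aircraft, SeatNo} is {Aircraft, DepTime, Dest, Gate, Origin, PassengerID, SeatNo}, the whole schema; {Aircraft, SeatNo} is a candidate key.
Closure of {PassengerID, SeatNo} is {Aircraft, DepTime, Dest, Gate, Origin, PassengerID, SeatNo}, the whole schema; {PassengerID, SeatNo} is a candidate key.
These are minimal and exhaustive — every other superkey contains one of them.

{Aircraft, SeatNo}, {PassengerID, SeatNo}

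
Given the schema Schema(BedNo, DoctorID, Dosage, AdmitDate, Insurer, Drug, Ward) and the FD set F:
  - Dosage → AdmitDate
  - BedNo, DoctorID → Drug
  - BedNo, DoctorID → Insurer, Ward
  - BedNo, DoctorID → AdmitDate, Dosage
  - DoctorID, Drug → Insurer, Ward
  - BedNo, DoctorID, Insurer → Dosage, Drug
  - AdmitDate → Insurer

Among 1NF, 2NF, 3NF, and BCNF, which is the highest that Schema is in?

Candidate key: {BedNo, DoctorID}. Prime attributes: {BedNo, DoctorID}.
Dosage → AdmitDate: {Dosage}⁺ = {AdmitDate, Dosage, Insurer}, which is not all of the attributes, so the left side is not a superkey — BCNF is violated.
Dosage → AdmitDate determines the non-prime attribute {AdmitDate} from a non-superkey — 3NF is violated.
No proper subset of a key has a non-prime attribute in its closure, so there is no partial dependency; 2NF holds.

2NF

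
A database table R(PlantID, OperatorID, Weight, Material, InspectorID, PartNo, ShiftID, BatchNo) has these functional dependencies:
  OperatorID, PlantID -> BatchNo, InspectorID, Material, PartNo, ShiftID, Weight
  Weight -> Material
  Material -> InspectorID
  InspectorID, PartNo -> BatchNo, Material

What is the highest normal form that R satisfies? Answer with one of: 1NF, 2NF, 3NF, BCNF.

Candidate key: {OperatorID, PlantID}. Prime attributes: {OperatorID, PlantID}.
For Weight -> Material we have {Weight}⁺ = {InspectorID, Material, Weight}; {Weight} is not a superkey, so BCNF fails.
Weight -> Material has non-prime {Material} on the right and a non-superkey on the left, so 3NF fails.
No proper subset of a key has a non-prime attribute in its closure, so there is no partial dependency; 2NF holds.

2NF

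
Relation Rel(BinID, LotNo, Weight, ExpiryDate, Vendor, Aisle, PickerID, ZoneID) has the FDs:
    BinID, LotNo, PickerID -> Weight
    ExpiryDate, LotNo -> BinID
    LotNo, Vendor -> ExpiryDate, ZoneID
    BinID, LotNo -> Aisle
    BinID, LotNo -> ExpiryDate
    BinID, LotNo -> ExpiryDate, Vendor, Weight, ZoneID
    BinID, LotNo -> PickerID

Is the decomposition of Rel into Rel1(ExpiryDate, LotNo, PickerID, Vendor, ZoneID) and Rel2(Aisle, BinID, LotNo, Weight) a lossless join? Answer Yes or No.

No

Rel1 ∩ Rel2 = {LotNo}; its closure under F is {LotNo}.
Neither Rel1 nor Rel2 is contained in that closure, so the decomposition is lossy.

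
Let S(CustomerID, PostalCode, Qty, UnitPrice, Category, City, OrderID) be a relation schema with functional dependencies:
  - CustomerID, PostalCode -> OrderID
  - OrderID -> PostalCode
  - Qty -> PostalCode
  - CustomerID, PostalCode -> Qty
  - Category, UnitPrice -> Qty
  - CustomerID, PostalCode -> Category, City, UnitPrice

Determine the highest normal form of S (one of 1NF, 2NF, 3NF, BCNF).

3NF

Candidate keys: {Category, CustomerID, UnitPrice}, {CustomerID, OrderID}, {CustomerID, PostalCode}, {CustomerID, Qty}. Prime attributes: {Category, CustomerID, OrderID, PostalCode, Qty, UnitPrice}.
OrderID -> PostalCode breaks BCNF: {OrderID}⁺ = {OrderID, PostalCode}, so {OrderID} is not a superkey.
Since {PostalCode} ⊆ prime attributes and every other non-superkey FD also has a prime right side, the schema is in 3NF.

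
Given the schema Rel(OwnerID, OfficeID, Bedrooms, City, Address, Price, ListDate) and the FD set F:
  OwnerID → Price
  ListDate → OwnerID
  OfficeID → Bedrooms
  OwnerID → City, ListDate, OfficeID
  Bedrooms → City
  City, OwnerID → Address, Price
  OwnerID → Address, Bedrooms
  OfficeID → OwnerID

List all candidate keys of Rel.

{ListDate}, {OfficeID}, {OwnerID}

{ListDate}⁺ = {Address, Bedrooms, City, ListDate, OfficeID, OwnerID, Price}, which is every attribute, so {ListDate} is a candidate key.
{OfficeID}⁺ = {Address, Bedrooms, City, ListDate, OfficeID, OwnerID, Price}, which is every attribute, so {OfficeID} is a candidate key.
{OwnerID}⁺ = {Address, Bedrooms, City, ListDate, OfficeID, OwnerID, Price}, which is every attribute, so {OwnerID} is a candidate key.
Any other superkey properly contains one of these, so there are no further candidate keys.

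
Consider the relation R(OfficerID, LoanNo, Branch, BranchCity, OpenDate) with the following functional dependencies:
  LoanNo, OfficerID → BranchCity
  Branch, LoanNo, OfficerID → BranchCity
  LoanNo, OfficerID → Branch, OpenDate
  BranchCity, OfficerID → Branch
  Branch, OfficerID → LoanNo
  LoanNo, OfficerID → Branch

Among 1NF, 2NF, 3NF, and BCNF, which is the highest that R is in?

Candidate keys: {Branch, OfficerID}, {BranchCity, OfficerID}, {LoanNo, OfficerID}. Prime attributes: {Branch, BranchCity, LoanNo, OfficerID}.
Each dependency's left side is a superkey — BCNF holds.

BCNF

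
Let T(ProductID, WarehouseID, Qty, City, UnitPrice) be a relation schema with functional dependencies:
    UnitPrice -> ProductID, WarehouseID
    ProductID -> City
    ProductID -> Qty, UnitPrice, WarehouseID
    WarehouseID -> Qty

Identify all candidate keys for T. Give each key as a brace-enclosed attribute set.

{ProductID}, {UnitPrice}

{ProductID}⁺ = {City, ProductID, Qty, UnitPrice, WarehouseID}, which is every attribute, so {ProductID} is a candidate key.
{UnitPrice}⁺ = {City, ProductID, Qty, UnitPrice, WarehouseID}, which is every attribute, so {UnitPrice} is a candidate key.
Any other superkey properly contains one of these, so there are no further candidate keys.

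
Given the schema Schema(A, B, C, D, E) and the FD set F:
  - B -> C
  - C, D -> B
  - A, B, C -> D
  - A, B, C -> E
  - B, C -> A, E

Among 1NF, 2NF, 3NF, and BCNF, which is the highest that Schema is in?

BCNF

Candidate keys: {B}, {C, D}. Prime attributes: {B, C, D}.
Every FD has a superkey on the left, so the relation is in BCNF.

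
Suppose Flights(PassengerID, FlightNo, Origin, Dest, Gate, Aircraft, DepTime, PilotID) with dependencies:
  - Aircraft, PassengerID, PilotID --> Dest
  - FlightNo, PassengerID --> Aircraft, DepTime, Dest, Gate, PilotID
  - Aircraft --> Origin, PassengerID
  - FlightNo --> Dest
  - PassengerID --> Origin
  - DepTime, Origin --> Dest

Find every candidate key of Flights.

Attributes never on any right-hand side: {FlightNo} — every candidate key must contain it.
{Aircraft, FlightNo} is a candidate key since {Aircraft, FlightNo}⁺ = {Aircraft, DepTime, Dest, FlightNo, Gate, Origin, PassengerID, PilotID} covers every attribute.
{FlightNo, PassengerID} is a candidate key since {FlightNo, PassengerID}⁺ = {Aircraft, DepTime, Dest, FlightNo, Gate, Origin, PassengerID, PilotID} covers every attribute.
Any other superkey properly contains one of these, so there are no further candidate keys.

{Aircraft, FlightNo}, {FlightNo, PassengerID}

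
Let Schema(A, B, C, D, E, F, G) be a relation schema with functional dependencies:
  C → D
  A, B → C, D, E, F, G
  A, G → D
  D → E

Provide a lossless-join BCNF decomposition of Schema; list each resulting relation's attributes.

Candidate key of the original relation: {A, B}.
Within {A, B, C, D, E, F, G}: {C}⁺ ∩ {A, B, C, D, E, F, G} = {C, D, E}, not the whole set, so C → D, E violates BCNF; decompose into {C, D, E} and {A, B, C, F, G}.
Within {C, D, E}: {D}⁺ ∩ {C, D, E} = {D, E}, not the whole set, so D → E violates BCNF; decompose into {D, E} and {C, D}.
{D, E} has no BCNF violation.
{C, D} has no BCNF violation.
{A, B, C, F, G} has no BCNF violation.

{A, B, C, F, G}; {C, D}; {D, E}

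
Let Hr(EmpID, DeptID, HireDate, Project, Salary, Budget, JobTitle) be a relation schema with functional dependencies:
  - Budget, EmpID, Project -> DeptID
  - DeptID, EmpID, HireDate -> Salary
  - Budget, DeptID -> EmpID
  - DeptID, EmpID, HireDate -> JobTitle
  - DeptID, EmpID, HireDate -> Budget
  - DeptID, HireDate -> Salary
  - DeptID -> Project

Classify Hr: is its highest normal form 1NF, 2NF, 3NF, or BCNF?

1NF

Candidate keys: {Budget, DeptID, HireDate}, {Budget, EmpID, HireDate, Project}, {DeptID, EmpID, HireDate}. Prime attributes: {Budget, DeptID, EmpID, HireDate, Project}.
For Budget, EmpID, Project -> DeptID we have {Budget, EmpID, Project}⁺ = {Budget, DeptID, EmpID, Project}; {Budget, EmpID, Project} is not a superkey, so BCNF fails.
DeptID, HireDate -> Salary has non-prime {Salary} on the right and a non-superkey on the left, so 3NF fails.
{DeptID, HireDate} is a proper subset of the key {Budget, DeptID, HireDate}, and {DeptID, HireDate}⁺ contains the non-prime attribute {Salary} — a partial dependency, so 2NF is violated.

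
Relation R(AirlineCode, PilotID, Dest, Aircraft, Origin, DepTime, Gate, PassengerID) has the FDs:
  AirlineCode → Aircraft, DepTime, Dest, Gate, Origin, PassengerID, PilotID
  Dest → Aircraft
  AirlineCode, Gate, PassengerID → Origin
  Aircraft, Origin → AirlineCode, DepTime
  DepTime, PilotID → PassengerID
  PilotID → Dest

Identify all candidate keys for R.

{Aircraft, Origin}, {AirlineCode}, {Dest, Origin}, {Origin, PilotID}

{AirlineCode}⁺ = {Aircraft, AirlineCode, DepTime, Dest, Gate, Origin, PassengerID, PilotID}, which is every attribute, so {AirlineCode} is a candidate key.
{Aircraft, Origin}⁺ = {Aircraft, AirlineCode, DepTime, Dest, Gate, Origin, PassengerID, PilotID}, which is every attribute, so {Aircraft, Origin} is a candidate key.
{Dest, Origin}⁺ = {Aircraft, AirlineCode, DepTime, Dest, Gate, Origin, PassengerID, PilotID}, which is every attribute, so {Dest, Origin} is a candidate key.
{Origin, PilotID}⁺ = {Aircraft, AirlineCode, DepTime, Dest, Gate, Origin, PassengerID, PilotID}, which is every attribute, so {Origin, PilotID} is a candidate key.
Any other superkey properly contains one of these, so there are no further candidate keys.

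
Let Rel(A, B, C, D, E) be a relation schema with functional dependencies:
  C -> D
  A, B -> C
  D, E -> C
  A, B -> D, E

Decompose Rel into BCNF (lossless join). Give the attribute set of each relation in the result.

Candidate key of the original relation: {A, B}.
Within {A, B, C, D, E}: {C}⁺ ∩ {A, B, C, D, E} = {C, D}, not the whole set, so C -> D violates BCNF; decompose into {C, D} and {A, B, C, E}.
{C, D} has no BCNF violation.
{A, B, C, E} has no BCNF violation.

{A, B, C, E}; {C, D}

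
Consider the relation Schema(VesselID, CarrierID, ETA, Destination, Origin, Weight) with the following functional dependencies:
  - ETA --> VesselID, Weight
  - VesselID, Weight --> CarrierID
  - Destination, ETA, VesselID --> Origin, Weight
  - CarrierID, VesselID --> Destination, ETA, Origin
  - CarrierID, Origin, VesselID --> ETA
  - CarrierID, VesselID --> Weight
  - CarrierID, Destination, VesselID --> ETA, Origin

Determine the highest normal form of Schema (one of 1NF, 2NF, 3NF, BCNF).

Candidate keys: {CarrierID, VesselID}, {ETA}, {VesselID, Weight}. Prime attributes: {CarrierID, ETA, VesselID, Weight}.
Each dependency's left side is a superkey — BCNF holds.

BCNF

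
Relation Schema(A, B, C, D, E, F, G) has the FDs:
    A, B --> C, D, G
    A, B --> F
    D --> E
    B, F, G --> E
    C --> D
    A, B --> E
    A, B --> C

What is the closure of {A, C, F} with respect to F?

Start with {A, C, F}.
C --> D applies; add {D} → now {A, C, D, F}.
D --> E applies; add {E} → now {A, C, D, E, F}.
No further FD applies.

{A, C, D, E, F}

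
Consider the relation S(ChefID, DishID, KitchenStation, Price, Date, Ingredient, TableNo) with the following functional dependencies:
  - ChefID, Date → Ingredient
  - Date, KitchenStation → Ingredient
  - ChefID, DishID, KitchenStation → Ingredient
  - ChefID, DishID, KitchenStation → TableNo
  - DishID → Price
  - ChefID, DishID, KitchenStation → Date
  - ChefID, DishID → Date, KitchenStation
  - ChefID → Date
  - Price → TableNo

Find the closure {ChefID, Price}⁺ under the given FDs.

{ChefID, Date, Ingredient, Price, TableNo}

Start with {ChefID, Price}.
ChefID → Date applies; add {Date} → now {ChefID, Date, Price}.
Price → TableNo applies; add {TableNo} → now {ChefID, Date, Price, TableNo}.
ChefID, Date → Ingredient applies; add {Ingredient} → now {ChefID, Date, Ingredient, Price, TableNo}.
No further FD applies.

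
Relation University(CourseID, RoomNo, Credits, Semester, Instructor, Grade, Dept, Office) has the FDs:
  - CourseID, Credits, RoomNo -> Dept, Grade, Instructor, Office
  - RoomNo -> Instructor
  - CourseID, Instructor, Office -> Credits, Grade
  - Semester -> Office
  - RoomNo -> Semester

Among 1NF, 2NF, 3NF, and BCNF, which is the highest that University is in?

1NF

Candidate key: {CourseID, RoomNo}. Prime attributes: {CourseID, RoomNo}.
For RoomNo -> Instructor we have {RoomNo}⁺ = {Instructor, Office, RoomNo, Semester}; {RoomNo} is not a superkey, so BCNF fails.
RoomNo -> Instructor has non-prime {Instructor} on the right and a non-superkey on the left, so 3NF fails.
Since {RoomNo} ⊂ {CourseID, RoomNo} and {RoomNo}⁺ ⊇ {Instructor, Office, Semester} with {Instructor, Office, Semester} non-prime, there is a partial dependency; 2NF fails.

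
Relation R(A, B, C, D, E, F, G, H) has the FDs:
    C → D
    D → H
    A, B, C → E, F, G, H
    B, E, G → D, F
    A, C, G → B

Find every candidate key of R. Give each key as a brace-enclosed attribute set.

{A, B, C}, {A, C, G}

Attributes never on any right-hand side: {A, C} — every candidate key must contain all of them.
{A, B, C} is a candidate key since {A, B, C}⁺ = {A, B, C, D, E, F, G, H} covers every attribute.
{A, C, G} is a candidate key since {A, C, G}⁺ = {A, B, C, D, E, F, G, H} covers every attribute.
Any other superkey properly contains one of these, so there are no further candidate keys.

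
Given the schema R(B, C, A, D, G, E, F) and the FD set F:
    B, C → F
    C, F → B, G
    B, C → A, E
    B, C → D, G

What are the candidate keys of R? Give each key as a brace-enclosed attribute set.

{B, C}, {C, F}

No FD produces {C}, so it must be in every candidate key.
{B, C}⁺ = {A, B, C, D, E, F, G}, which is every attribute, so {B, C} is a candidate key.
{C, F}⁺ = {A, B, C, D, E, F, G}, which is every attribute, so {C, F} is a candidate key.
No proper subset of any of these is a key, and no other minimal superkey exists.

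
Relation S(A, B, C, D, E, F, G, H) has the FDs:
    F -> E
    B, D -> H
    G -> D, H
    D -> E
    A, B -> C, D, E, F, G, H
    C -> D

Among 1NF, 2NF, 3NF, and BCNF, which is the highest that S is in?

Candidate key: {A, B}. Prime attributes: {A, B}.
F -> E breaks BCNF: {F}⁺ = {E, F}, so {F} is not a superkey.
Because {E} is non-prime and the left side of F -> E is not a superkey, the relation is not in 3NF.
No non-prime attribute depends on a proper subset of any candidate key, so 2NF holds.

2NF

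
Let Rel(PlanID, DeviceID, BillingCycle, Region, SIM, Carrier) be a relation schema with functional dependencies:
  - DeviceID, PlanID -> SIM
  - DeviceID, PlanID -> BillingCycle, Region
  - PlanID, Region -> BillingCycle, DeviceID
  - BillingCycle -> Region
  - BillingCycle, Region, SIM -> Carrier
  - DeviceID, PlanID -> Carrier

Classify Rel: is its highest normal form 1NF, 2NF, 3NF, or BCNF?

2NF

Candidate keys: {BillingCycle, PlanID}, {DeviceID, PlanID}, {PlanID, Region}. Prime attributes: {BillingCycle, DeviceID, PlanID, Region}.
For BillingCycle -> Region we have {BillingCycle}⁺ = {BillingCycle, Region}; {BillingCycle} is not a superkey, so BCNF fails.
Because {Carrier} is non-prime and the left side of BillingCycle, Region, SIM -> Carrier is not a superkey, the relation is not in 3NF.
Checking every proper subset of each key, none determines a non-prime attribute — 2NF is satisfied.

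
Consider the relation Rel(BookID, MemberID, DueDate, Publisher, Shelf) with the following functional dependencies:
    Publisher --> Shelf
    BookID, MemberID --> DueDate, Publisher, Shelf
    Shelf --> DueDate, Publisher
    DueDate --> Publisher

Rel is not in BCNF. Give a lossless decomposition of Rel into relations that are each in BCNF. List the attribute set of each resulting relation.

Candidate key of the original relation: {BookID, MemberID}.
In {BookID, DueDate, MemberID, Publisher, Shelf}, {Publisher} is not a superkey ({Publisher}⁺ restricted to this set is {DueDate, Publisher, Shelf}), so split on Publisher --> DueDate, Shelf into {DueDate, Publisher, Shelf} and {BookID, MemberID, Publisher}.
{DueDate, Publisher, Shelf}: every determinant is a superkey — BCNF.
{BookID, MemberID, Publisher}: every determinant is a superkey — BCNF.

{BookID, MemberID, Publisher}; {DueDate, Publisher, Shelf}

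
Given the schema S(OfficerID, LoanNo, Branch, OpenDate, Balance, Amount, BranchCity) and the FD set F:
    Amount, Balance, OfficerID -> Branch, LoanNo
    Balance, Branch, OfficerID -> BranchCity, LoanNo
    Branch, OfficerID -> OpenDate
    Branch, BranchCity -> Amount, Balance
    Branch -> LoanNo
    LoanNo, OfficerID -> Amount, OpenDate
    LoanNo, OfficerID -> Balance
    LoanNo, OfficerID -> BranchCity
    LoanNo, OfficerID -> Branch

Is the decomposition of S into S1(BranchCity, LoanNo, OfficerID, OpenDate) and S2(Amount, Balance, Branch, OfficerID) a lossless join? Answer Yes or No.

No

The shared attributes are {OfficerID} and {OfficerID}⁺ = {OfficerID}.
The closure covers neither S1 nor S2 entirely; the join is not lossless.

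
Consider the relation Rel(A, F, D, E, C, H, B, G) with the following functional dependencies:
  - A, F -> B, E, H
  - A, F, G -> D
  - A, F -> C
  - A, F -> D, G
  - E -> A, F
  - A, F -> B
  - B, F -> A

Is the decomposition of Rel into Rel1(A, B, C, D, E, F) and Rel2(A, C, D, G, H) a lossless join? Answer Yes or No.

Common attributes: {A, C, D}; their closure is {A, C, D}.
The closure covers neither Rel1 nor Rel2 entirely; the join is not lossless.

No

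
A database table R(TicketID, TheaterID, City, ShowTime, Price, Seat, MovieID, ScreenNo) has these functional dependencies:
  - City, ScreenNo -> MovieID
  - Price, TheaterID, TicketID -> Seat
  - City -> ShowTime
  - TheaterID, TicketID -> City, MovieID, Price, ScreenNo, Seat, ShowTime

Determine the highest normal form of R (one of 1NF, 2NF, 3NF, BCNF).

2NF

Candidate key: {TheaterID, TicketID}. Prime attributes: {TheaterID, TicketID}.
City, ScreenNo -> MovieID breaks BCNF: {City, ScreenNo}⁺ = {City, MovieID, ScreenNo, ShowTime}, so {City, ScreenNo} is not a superkey.
City, ScreenNo -> MovieID determines the non-prime attribute {MovieID} from a non-superkey — 3NF is violated.
No proper subset of a key has a non-prime attribute in its closure, so there is no partial dependency; 2NF holds.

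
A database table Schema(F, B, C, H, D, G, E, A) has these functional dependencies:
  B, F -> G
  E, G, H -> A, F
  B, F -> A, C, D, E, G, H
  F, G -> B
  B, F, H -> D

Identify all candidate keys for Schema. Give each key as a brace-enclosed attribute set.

{B, F}, {E, G, H}, {F, G}

{B, F}⁺ = {A, B, C, D, E, F, G, H}, which is every attribute, so {B, F} is a candidate key.
{F, G}⁺ = {A, B, C, D, E, F, G, H}, which is every attribute, so {F, G} is a candidate key.
{E, G, H}⁺ = {A, B, C, D, E, F, G, H}, which is every attribute, so {E, G, H} is a candidate key.
No proper subset of any of these is a key, and no other minimal superkey exists.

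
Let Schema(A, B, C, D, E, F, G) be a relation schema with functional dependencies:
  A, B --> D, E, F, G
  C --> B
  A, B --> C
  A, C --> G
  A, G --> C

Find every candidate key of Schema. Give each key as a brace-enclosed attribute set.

{A} never appears on the right of any FD, so every key must include it.
Closure of {A, B} is {A, B, C, D, E, F, G}, the whole schema; {A, B} is a candidate key.
Closure of {A, C} is {A, B, C, D, E, F, G}, the whole schema; {A, C} is a candidate key.
Closure of {A, G} is {A, B, C, D, E, F, G}, the whole schema; {A, G} is a candidate key.
No proper subset of any of these is a key, and no other minimal superkey exists.

{A, B}, {A, C}, {A, G}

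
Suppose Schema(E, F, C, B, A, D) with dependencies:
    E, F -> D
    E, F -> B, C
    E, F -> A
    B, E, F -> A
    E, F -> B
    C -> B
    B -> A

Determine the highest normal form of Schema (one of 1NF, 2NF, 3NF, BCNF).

2NF

Candidate key: {E, F}. Prime attributes: {E, F}.
For C -> B we have {C}⁺ = {A, B, C}; {C} is not a superkey, so BCNF fails.
C -> B has non-prime {B} on the right and a non-superkey on the left, so 3NF fails.
Checking every proper subset of each key, none determines a non-prime attribute — 2NF is satisfied.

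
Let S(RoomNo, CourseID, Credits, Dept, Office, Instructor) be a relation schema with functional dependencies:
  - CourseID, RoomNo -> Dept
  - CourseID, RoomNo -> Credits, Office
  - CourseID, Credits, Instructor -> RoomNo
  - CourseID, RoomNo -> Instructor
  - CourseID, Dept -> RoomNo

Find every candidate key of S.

Attributes never on any right-hand side: {CourseID} — every candidate key must contain it.
{CourseID, Dept} is a candidate key since {CourseID, Dept}⁺ = {CourseID, Credits, Dept, Instructor, Office, RoomNo} covers every attribute.
{CourseID, RoomNo} is a candidate key since {CourseID, RoomNo}⁺ = {CourseID, Credits, Dept, Instructor, Office, RoomNo} covers every attribute.
{CourseID, Credits, Instructor} is a candidate key since {CourseID, Credits, Instructor}⁺ = {CourseID, Credits, Dept, Instructor, Office, RoomNo} covers every attribute.
These are minimal and exhaustive — every other superkey contains one of them.

{CourseID, Credits, Instructor}, {CourseID, Dept}, {CourseID, RoomNo}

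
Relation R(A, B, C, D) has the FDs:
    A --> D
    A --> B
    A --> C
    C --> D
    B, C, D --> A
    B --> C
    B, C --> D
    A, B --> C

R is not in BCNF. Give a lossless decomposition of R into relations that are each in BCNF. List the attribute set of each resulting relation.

{A, B, C}; {C, D}

Candidate keys of the original relation: {A}, {B}.
Within {A, B, C, D}: {C}⁺ ∩ {A, B, C, D} = {C, D}, not the whole set, so C --> D violates BCNF; decompose into {C, D} and {A, B, C}.
{C, D}: every determinant is a superkey — BCNF.
{A, B, C}: every determinant is a superkey — BCNF.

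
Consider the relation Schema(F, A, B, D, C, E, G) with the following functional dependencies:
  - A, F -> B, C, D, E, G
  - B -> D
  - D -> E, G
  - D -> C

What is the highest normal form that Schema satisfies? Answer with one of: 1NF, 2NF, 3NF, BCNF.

2NF

Candidate key: {A, F}. Prime attributes: {A, F}.
B -> D breaks BCNF: {B}⁺ = {B, C, D, E, G}, so {B} is not a superkey.
B -> D has non-prime {D} on the right and a non-superkey on the left, so 3NF fails.
No non-prime attribute depends on a proper subset of any candidate key, so 2NF holds.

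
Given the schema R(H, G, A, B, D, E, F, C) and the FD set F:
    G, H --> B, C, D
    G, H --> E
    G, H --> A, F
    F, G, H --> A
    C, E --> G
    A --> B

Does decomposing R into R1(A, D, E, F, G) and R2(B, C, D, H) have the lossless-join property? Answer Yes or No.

No

The shared attributes are {D} and {D}⁺ = {D}.
Neither R1 nor R2 is contained in that closure, so the decomposition is lossy.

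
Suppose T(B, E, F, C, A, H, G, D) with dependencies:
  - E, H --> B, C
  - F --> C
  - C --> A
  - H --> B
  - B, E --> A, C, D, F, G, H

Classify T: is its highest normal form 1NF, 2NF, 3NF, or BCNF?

2NF

Candidate keys: {B, E}, {E, H}. Prime attributes: {B, E, H}.
F --> C breaks BCNF: {F}⁺ = {A, C, F}, so {F} is not a superkey.
F --> C has non-prime {C} on the right and a non-superkey on the left, so 3NF fails.
No proper subset of a key has a non-prime attribute in its closure, so there is no partial dependency; 2NF holds.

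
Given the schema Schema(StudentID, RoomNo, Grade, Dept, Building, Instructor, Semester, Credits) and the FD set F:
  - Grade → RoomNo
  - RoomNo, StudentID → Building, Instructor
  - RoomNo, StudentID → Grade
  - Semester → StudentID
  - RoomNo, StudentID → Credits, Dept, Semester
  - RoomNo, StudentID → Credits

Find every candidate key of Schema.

{Grade, Semester}⁺ = {Building, Credits, Dept, Grade, Instructor, RoomNo, Semester, StudentID}, which is every attribute, so {Grade, Semester} is a candidate key.
{Grade, StudentID}⁺ = {Building, Credits, Dept, Grade, Instructor, RoomNo, Semester, StudentID}, which is every attribute, so {Grade, StudentID} is a candidate key.
{RoomNo, Semester}⁺ = {Building, Credits, Dept, Grade, Instructor, RoomNo, Semester, StudentID}, which is every attribute, so {RoomNo, Semester} is a candidate key.
{RoomNo, StudentID}⁺ = {Building, Credits, Dept, Grade, Instructor, RoomNo, Semester, StudentID}, which is every attribute, so {RoomNo, StudentID} is a candidate key.
Any other superkey properly contains one of these, so there are no further candidate keys.

{Grade, Semester}, {Grade, StudentID}, {RoomNo, Semester}, {RoomNo, StudentID}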